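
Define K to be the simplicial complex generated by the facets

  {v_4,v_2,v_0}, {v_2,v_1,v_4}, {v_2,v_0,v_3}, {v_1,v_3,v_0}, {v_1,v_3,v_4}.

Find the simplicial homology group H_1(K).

H_1 = Z.

Take the total order v_0 < v_1 < v_2 < v_3 < v_4 on the vertex set. Then K (dimension 2) consists of the simplices:

  0-simplices (5): [v_0], [v_1], [v_2], [v_3], [v_4]
  1-simplices (10): [v_0,v_1], [v_0,v_2], [v_0,v_3], [v_0,v_4], [v_1,v_2], [v_1,v_3], [v_1,v_4], [v_2,v_3], [v_2,v_4], [v_3,v_4]
  2-simplices (5): [v_0,v_1,v_3], [v_0,v_2,v_3], [v_0,v_2,v_4], [v_1,v_2,v_4], [v_1,v_3,v_4]

giving chain groups C_0 ≅ Z^5, C_1 ≅ Z^10, C_2 ≅ Z^5.

The boundary map ∂_1: C_1 → C_0 maps an edge to its endpoints' difference, ∂[p,q] = q − p. For instance
  ∂[v_2,v_3] = [v_3] − [v_2].
This gives a 5×10 integer matrix of rank 4; reducing to Smith normal form yields diagonal entries (1,1,1,1).

Boundary ∂_2: C_2 → C_1 sends each 2-simplex [p,q,r] to [q,r] − [p,r] + [p,q]. For instance
  ∂[v_0,v_1,v_3] = [v_1,v_3] − [v_0,v_3] + [v_0,v_1],
  ∂[v_0,v_2,v_3] = [v_2,v_3] − [v_0,v_3] + [v_0,v_2].
This gives a 10×5 integer matrix of rank 5; reducing to Smith normal form yields diagonal entries (1,1,1,1,1).

Reading off H_k = ker ∂_k / im ∂_{k+1}:

  H_1: rank ker ∂_1 − rank ∂_2 = (10 − 4) − 5 = 1, and the invariant factors of ∂_2 are all 1, so H_1 ≅ Z.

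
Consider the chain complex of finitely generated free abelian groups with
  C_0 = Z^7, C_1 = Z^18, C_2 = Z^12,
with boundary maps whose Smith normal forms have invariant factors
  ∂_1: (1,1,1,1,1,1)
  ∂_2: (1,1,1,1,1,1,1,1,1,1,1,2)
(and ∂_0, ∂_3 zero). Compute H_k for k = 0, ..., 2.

H_0: b_0 = 7 − 0 − 6 = 1; torsion from ∂_1 factors > 1: none. So H_0 ≅ Z.
H_1: b_1 = 18 − 6 − 12 = 0; torsion from ∂_2 factors > 1: [2]. So H_1 ≅ Z/2.
H_2: b_2 = 12 − 12 − 0 = 0; torsion from ∂_3 factors > 1: none. So H_2 ≅ 0.

H_0 ≅ Z,  H_1 ≅ Z/2,  H_2 = 0.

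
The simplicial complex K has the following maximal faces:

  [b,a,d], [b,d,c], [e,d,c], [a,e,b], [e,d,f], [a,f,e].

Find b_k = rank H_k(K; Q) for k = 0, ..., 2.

Take the total order a < b < c < d < e < f on the vertex set. Then K (dimension 2) consists of the simplices:

  0-simplices (6): a, b, c, d, e, f
  1-simplices (12): ab, ad, ae, af, bc, bd, be, cd, ce, de, df, ef
  2-simplices (6): abd, abe, aef, bcd, cde, def

Hence C_0 ≅ Z^6, C_1 ≅ Z^12, C_2 ≅ Z^6.

The boundary map ∂_1: C_1 → C_0 maps an edge to its endpoints' difference, ∂[p,q] = q − p. For instance
  ∂be = e − b.
The 6×12 boundary matrix has rank 5 and Smith normal form diag(1,1,1,1,1).

Boundary ∂_2: C_2 → C_1 acts by ∂[p,q,r] = [q,r] − [p,r] + [p,q]. For instance
  ∂bcd = cd − bd + bc,
  ∂def = ef − df + de.
This gives a 12×6 integer matrix of rank 6; reducing to Smith normal form yields diagonal entries (1,1,1,1,1,1).

Computing H_k = (kernel of ∂_k) / (image of ∂_{k+1}):

  H_0: rank C_0 − rank ∂_1 = 6 − 5 = 1, and the invariant factors of ∂_1 are all 1, so H_0 ≅ Z.
  H_1: rank ker ∂_1 − rank ∂_2 = (12 − 5) − 6 = 1, and the invariant factors of ∂_2 are all 1, so H_1 ≅ Z.
  H_2: rank ker ∂_2 − rank ∂_3 = (6 − 6) − 0 = 0, and there is no ∂_3, so H_2 ≅ 0.

Hence the Betti numbers are b_0 = 1, b_1 = 1, b_2 = 0.

b_0 = 1, b_1 = 1, b_2 = 0.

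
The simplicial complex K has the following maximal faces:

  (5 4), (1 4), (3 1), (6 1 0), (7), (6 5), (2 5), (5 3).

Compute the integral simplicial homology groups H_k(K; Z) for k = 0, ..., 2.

H_0 ≅ Z^2,  H_1 ≅ Z^2,  H_2 = 0.

We work with the vertex ordering 0 < 1 < 2 < 3 < 4 < 5 < 6 < 7. The simplices of K, each written with vertices in increasing order, are:

  0-simplices (8): [0], [1], [2], [3], [4], [5], [6], [7]
  1-simplices (9): [0,1], [0,6], [1,3], [1,4], [1,6], [2,5], [3,5], [4,5], [5,6]
  2-simplices (1): [0,1,6]

giving chain groups C_0 ≅ Z^8, C_1 ≅ Z^9, C_2 ≅ Z^1.

∂_1: C_1 → C_0 maps an edge to its endpoints' difference, ∂[p,q] = q − p.
The resulting 8×9 matrix has rank 6, and its Smith normal form has invariant factors (1,1,1,1,1,1).

The boundary map ∂_2: C_2 → C_1 acts by ∂[p,q,r] = [q,r] − [p,r] + [p,q]. For instance
  ∂[0,1,6] = [1,6] − [0,6] + [0,1].
As a 9×1 matrix over Z this has rank 1, with invariant factors (1).

Computing H_k = (kernel of ∂_k) / (image of ∂_{k+1}):

  H_0: rank C_0 − rank ∂_1 = 8 − 6 = 2, and the invariant factors of ∂_1 are all 1, so H_0 = Z^2.
  H_1: rank ker ∂_1 − rank ∂_2 = (9 − 6) − 1 = 2, and the invariant factors of ∂_2 are all 1, so H_1 = Z^2.
  H_2: rank ker ∂_2 − rank ∂_3 = (1 − 1) − 0 = 0, and there is no ∂_3, so H_2 = 0.

As a check, the Euler characteristic is 8 − 9 + 1 = 0, which agrees with 2 − 2 + 0 = 0.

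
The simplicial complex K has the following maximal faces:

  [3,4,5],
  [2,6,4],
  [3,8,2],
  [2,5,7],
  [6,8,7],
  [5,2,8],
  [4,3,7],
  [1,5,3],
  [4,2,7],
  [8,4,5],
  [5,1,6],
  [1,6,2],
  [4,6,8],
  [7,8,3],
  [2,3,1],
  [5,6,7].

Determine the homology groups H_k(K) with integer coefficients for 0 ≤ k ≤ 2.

Take the total order 1 < 2 < 3 < 4 < 5 < 6 < 7 < 8 on the vertex set. Then K (dimension 2) consists of the simplices:

  0-simplices (8): [1], [2], [3], [4], [5], [6], [7], [8]
  1-simplices (24): (24 of them)
  2-simplices (16): [1,2,3], [1,2,6], [1,3,5], [1,5,6], [2,3,8], [2,4,6], [2,4,7], [2,5,7], [2,5,8], [3,4,5], [3,4,7], [3,7,8], [4,5,8], [4,6,8], [5,6,7], [6,7,8]

Hence C_0 ≅ Z^8, C_1 ≅ Z^24, C_2 ≅ Z^16.

∂_1: C_1 → C_0 is given by ∂[p,q] = [q] − [p].
The resulting 8×24 matrix has rank 7, and its Smith normal form has invariant factors (1,1,1,1,1,1,1).

The boundary map ∂_2: C_2 → C_1 sends each 2-simplex [p,q,r] to [q,r] − [p,r] + [p,q]. For instance
  ∂[2,5,7] = [5,7] − [2,7] + [2,5],
  ∂[3,7,8] = [7,8] − [3,8] + [3,7].
This gives a 24×16 integer matrix of rank 15; reducing to Smith normal form yields diagonal entries (1,1,1,1,1,1,1,1,1,1,1,1,1,1,1).

Computing H_k = (kernel of ∂_k) / (image of ∂_{k+1}):

  H_0: rank C_0 − rank ∂_1 = 8 − 7 = 1, and the invariant factors of ∂_1 are all 1, so H_0 ≅ Z.
  H_1: rank ker ∂_1 − rank ∂_2 = (24 − 7) − 15 = 2, and the invariant factors of ∂_2 are all 1, so H_1 ≅ Z^2.
  H_2: rank ker ∂_2 − rank ∂_3 = (16 − 15) − 0 = 1, and there is no ∂_3, so H_2 ≅ Z.

As a check, the Euler characteristic is 8 − 24 + 16 = 0, which agrees with 1 − 2 + 1 = 0.
(K is a triangulation of the torus T^2.)

H_0 ≅ Z,  H_1 ≅ Z^2,  H_2 ≅ Z.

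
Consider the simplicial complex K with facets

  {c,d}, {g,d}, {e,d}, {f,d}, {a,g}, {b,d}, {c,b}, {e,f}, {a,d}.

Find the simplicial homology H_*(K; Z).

Fix the vertex order a < b < c < d < e < f < g and write every simplex with vertices in increasing order. Then dim K = 1 and the simplices of K are:

  0-simplices (7): a, b, c, d, e, f, g
  1-simplices (9): ad, ag, bc, bd, cd, de, df, dg, ef

so the chain groups are C_0 ≅ Z^7, C_1 ≅ Z^9.

Boundary ∂_1: C_1 → C_0 sends each edge [p,q] (with p < q) to q − p.
The resulting 7×9 matrix has rank 6, and its Smith normal form has invariant factors (1,1,1,1,1,1).

Computing H_k = (kernel of ∂_k) / (image of ∂_{k+1}):

  H_0: rank C_0 − rank ∂_1 = 7 − 6 = 1, and the invariant factors of ∂_1 are all 1, so H_0 = Z.
  H_1: rank ker ∂_1 − rank ∂_2 = (9 − 6) − 0 = 3, and there is no ∂_2, so H_1 = Z^3.

H_0 = Z,  H_1 = Z^3.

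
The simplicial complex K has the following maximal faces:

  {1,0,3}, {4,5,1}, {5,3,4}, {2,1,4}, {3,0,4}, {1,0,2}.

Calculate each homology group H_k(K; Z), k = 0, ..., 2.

We work with the vertex ordering 0 < 1 < 2 < 3 < 4 < 5. The simplices of K, each written with vertices in increasing order, are:

  0-simplices (6): [0], [1], [2], [3], [4], [5]
  1-simplices (12): [0,1], [0,2], [0,3], [0,4], [1,2], [1,3], [1,4], [1,5], [2,4], [3,4], [3,5], [4,5]
  2-simplices (6): [0,1,2], [0,1,3], [0,3,4], [1,2,4], [1,4,5], [3,4,5]

so the chain groups are C_0 ≅ Z^6, C_1 ≅ Z^12, C_2 ≅ Z^6.

∂_1: C_1 → C_0 sends each edge [p,q] (with p < q) to q − p. For instance
  ∂[0,3] = [3] − [0].
The resulting 6×12 matrix has rank 5, and its Smith normal form has invariant factors (1,1,1,1,1).

∂_2: C_2 → C_1 sends each 2-simplex [p,q,r] to [q,r] − [p,r] + [p,q]. For instance
  ∂[0,1,3] = [1,3] − [0,3] + [0,1],
  ∂[1,4,5] = [4,5] − [1,5] + [1,4].
This gives a 12×6 integer matrix of rank 6; reducing to Smith normal form yields diagonal entries (1,1,1,1,1,1).

Now H_k = ker ∂_k / im ∂_{k+1}, so:

  H_0: rank C_0 − rank ∂_1 = 6 − 5 = 1, and the invariant factors of ∂_1 are all 1, so H_0 = Z.
  H_1: rank ker ∂_1 − rank ∂_2 = (12 − 5) − 6 = 1, and the invariant factors of ∂_2 are all 1, so H_1 = Z.
  H_2: rank ker ∂_2 − rank ∂_3 = (6 − 6) − 0 = 0, and there is no ∂_3, so H_2 = 0.

(K is a triangulation of the cylinder S^1 x I.)

H_0 ≅ Z,  H_1 ≅ Z,  H_2 = 0.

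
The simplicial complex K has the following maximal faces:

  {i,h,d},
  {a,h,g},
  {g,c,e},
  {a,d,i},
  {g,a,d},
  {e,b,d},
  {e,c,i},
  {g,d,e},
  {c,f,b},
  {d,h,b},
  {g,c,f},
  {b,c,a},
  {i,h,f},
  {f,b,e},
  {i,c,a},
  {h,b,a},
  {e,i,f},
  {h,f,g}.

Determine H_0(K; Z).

Order the vertices as a < b < c < d < e < f < g < h < i. Listing each simplex with vertices in this order, K has dimension 2 with simplices:

  0-simplices (9): a, b, c, d, e, f, g, h, i
  1-simplices (27): ab, ac, ad, ag, ah, ai, bc, bd, be, bf, bh, ce, cf, cg, ci, de, dg, dh, di, ef, eg, ei, fg, fh, fi, gh, hi
  2-simplices (18): abc, abh, aci, adg, adi, agh, bcf, bde, bdh, bef, ceg, cei, cfg, deg, dhi, efi, fgh, fhi

Hence C_0 ≅ Z^9, C_1 ≅ Z^27, C_2 ≅ Z^18.

Boundary ∂_1: C_1 → C_0 maps an edge to its endpoints' difference, ∂[p,q] = q − p.
The resulting 9×27 matrix has rank 8, and its Smith normal form has invariant factors (1,1,1,1,1,1,1,1).

Boundary ∂_2: C_2 → C_1 maps a triangle to the signed sum of its edges. For instance
  ∂bdh = dh − bh + bd,
  ∂cfg = fg − cg + cf.
The 27×18 boundary matrix has rank 18 and Smith normal form diag(1,1,1,1,1,1,1,1,1,1,1,1,1,1,1,1,1,2).

Computing H_k = (kernel of ∂_k) / (image of ∂_{k+1}):

  H_0: rank C_0 − rank ∂_1 = 9 − 8 = 1, and the invariant factors of ∂_1 are all 1, so H_0 = Z.

H_0 ≅ Z.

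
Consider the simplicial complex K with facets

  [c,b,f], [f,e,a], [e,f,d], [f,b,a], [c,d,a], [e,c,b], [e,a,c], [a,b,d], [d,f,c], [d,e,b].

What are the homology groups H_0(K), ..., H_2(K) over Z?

H_0 ≅ Z,  H_1 ≅ Z/2,  H_2 = 0.

Fix the vertex order a < b < c < d < e < f and write every simplex with vertices in increasing order. Then dim K = 2 and the simplices of K are:

  0-simplices (6): a, b, c, d, e, f
  1-simplices (15): ab, ac, ad, ae, af, bc, bd, be, bf, cd, ce, cf, de, df, ef
  2-simplices (10): abd, abf, acd, ace, aef, bce, bcf, bde, cdf, def

Hence C_0 ≅ Z^6, C_1 ≅ Z^15, C_2 ≅ Z^10.

Boundary ∂_1: C_1 → C_0 is given by ∂[p,q] = [q] − [p].
The 6×15 boundary matrix has rank 5 and Smith normal form diag(1,1,1,1,1).

∂_2: C_2 → C_1 acts by ∂[p,q,r] = [q,r] − [p,r] + [p,q]. For instance
  ∂ace = ce − ae + ac,
  ∂cdf = df − cf + cd.
This gives a 15×10 integer matrix of rank 10; reducing to Smith normal form yields diagonal entries (1,1,1,1,1,1,1,1,1,2).

From H_k ≅ ker(∂_k) / im(∂_{k+1}) we obtain:

  H_0: rank C_0 − rank ∂_1 = 6 − 5 = 1, and the invariant factors of ∂_1 are all 1, so H_0 = Z.
  H_1: rank ker ∂_1 − rank ∂_2 = (15 − 5) − 10 = 0, and ∂_2 has invariant factor 2 > 1, so H_1 = Z/2.
  H_2: rank ker ∂_2 − rank ∂_3 = (10 − 10) − 0 = 0, and there is no ∂_3, so H_2 = 0.

As a check, the Euler characteristic is 6 − 15 + 10 = 1, which agrees with 1 − 0 + 0 = 1.
(K is a triangulation of the real projective plane RP^2.)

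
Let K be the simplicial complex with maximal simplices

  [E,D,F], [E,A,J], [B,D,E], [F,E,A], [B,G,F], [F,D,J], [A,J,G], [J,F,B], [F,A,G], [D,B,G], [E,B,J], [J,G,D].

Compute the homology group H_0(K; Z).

Take the total order A < B < D < E < F < G < J on the vertex set. Then K (dimension 2) consists of the simplices:

  0-simplices (7): A, B, D, E, F, G, J
  1-simplices (18): AE, AF, AG, AJ, BD, BE, BF, BG, BJ, DE, DF, DG, DJ, EF, EJ, FG, FJ, GJ
  2-simplices (12): AEF, AEJ, AFG, AGJ, BDE, BDG, BEJ, BFG, BFJ, DEF, DFJ, DGJ

giving chain groups C_0 ≅ Z^7, C_1 ≅ Z^18, C_2 ≅ Z^12.

Boundary ∂_1: C_1 → C_0 is given by ∂[p,q] = [q] − [p]. For instance
  ∂AE = E − A.
The 7×18 boundary matrix has rank 6 and Smith normal form diag(1,1,1,1,1,1).

The boundary map ∂_2: C_2 → C_1 acts by ∂[p,q,r] = [q,r] − [p,r] + [p,q]. For instance
  ∂DGJ = GJ − DJ + DG,
  ∂AFG = FG − AG + AF.
The resulting 18×12 matrix has rank 12, and its Smith normal form has invariant factors (1,1,1,1,1,1,1,1,1,1,1,2).

Computing H_k = (kernel of ∂_k) / (image of ∂_{k+1}):

  H_0: rank C_0 − rank ∂_1 = 7 − 6 = 1, and the invariant factors of ∂_1 are all 1, so H_0 = Z.

H_0 = Z.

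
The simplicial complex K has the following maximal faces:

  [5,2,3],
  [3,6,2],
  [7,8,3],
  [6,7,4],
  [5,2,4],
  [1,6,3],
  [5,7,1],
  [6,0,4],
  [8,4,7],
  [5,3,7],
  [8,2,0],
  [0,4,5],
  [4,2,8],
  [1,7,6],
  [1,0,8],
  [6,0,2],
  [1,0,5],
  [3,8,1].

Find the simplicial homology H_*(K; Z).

H_0 = Z,  H_1 = Z ⊕ Z/2,  H_2 = 0.

K has 9 vertices, 27 edges, 18 triangles.
rank ∂_0 = 0, rank ∂_1 = 8 ⇒ b_0 = 9 − 0 − 8 = 1; all invariant factors of ∂_1 are 1 so no torsion. So H_0 = Z.
rank ∂_1 = 8, rank ∂_2 = 18 ⇒ b_1 = 27 − 8 − 18 = 1; ∂_2 has invariant factor(s) [2] giving torsion. So H_1 = Z ⊕ Z/2.
rank ∂_2 = 18, rank ∂_3 = 0 ⇒ b_2 = 18 − 18 − 0 = 0. So H_2 = 0.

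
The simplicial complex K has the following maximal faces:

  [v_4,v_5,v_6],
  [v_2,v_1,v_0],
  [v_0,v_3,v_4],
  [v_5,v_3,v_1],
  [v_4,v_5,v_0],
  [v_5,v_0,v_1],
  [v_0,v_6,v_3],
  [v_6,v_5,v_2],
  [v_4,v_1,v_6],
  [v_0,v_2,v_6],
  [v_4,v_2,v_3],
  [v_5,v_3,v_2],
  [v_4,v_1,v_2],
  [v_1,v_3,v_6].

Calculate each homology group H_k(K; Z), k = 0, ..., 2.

H_0 = Z,  H_1 = Z^2,  H_2 = Z.

Fix the vertex order v_0 < v_1 < v_2 < v_3 < v_4 < v_5 < v_6 and write every simplex with vertices in increasing order. Then dim K = 2 and the simplices of K are:

  0-simplices (7): [v_0], [v_1], [v_2], [v_3], [v_4], [v_5], [v_6]
  1-simplices (21): (21 of them)
  2-simplices (14): (14 of them)

giving chain groups C_0 ≅ Z^7, C_1 ≅ Z^21, C_2 ≅ Z^14.

Boundary ∂_1: C_1 → C_0 is given by ∂[p,q] = [q] − [p].
The resulting 7×21 matrix has rank 6, and its Smith normal form has invariant factors (1,1,1,1,1,1).

∂_2: C_2 → C_1 sends each 2-simplex [p,q,r] to [q,r] − [p,r] + [p,q]. For instance
  ∂[v_2,v_3,v_5] = [v_3,v_5] − [v_2,v_5] + [v_2,v_3],
  ∂[v_0,v_3,v_6] = [v_3,v_6] − [v_0,v_6] + [v_0,v_3].
The resulting 21×14 matrix has rank 13, and its Smith normal form has invariant factors (1,1,1,1,1,1,1,1,1,1,1,1,1).

Computing H_k = (kernel of ∂_k) / (image of ∂_{k+1}):

  H_0: rank C_0 − rank ∂_1 = 7 − 6 = 1, and the invariant factors of ∂_1 are all 1, so H_0 ≅ Z.
  H_1: rank ker ∂_1 − rank ∂_2 = (21 − 6) − 13 = 2, and the invariant factors of ∂_2 are all 1, so H_1 ≅ Z^2.
  H_2: rank ker ∂_2 − rank ∂_3 = (14 − 13) − 0 = 1, and there is no ∂_3, so H_2 ≅ Z.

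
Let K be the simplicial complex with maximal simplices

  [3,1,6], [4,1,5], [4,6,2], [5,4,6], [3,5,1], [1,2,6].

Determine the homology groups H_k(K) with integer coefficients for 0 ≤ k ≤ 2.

H_0 = Z,  H_1 = Z,  H_2 = 0.

Order the vertices as 1 < 2 < 3 < 4 < 5 < 6. Listing each simplex with vertices in this order, K has dimension 2 with simplices:

  0-simplices (6): [1], [2], [3], [4], [5], [6]
  1-simplices (12): [1,2], [1,3], [1,4], [1,5], [1,6], [2,4], [2,6], [3,5], [3,6], [4,5], [4,6], [5,6]
  2-simplices (6): [1,2,6], [1,3,5], [1,3,6], [1,4,5], [2,4,6], [4,5,6]

giving chain groups C_0 ≅ Z^6, C_1 ≅ Z^12, C_2 ≅ Z^6.

∂_1: C_1 → C_0 is given by ∂[p,q] = [q] − [p].
This gives a 6×12 integer matrix of rank 5; reducing to Smith normal form yields diagonal entries (1,1,1,1,1).

The boundary map ∂_2: C_2 → C_1 acts by ∂[p,q,r] = [q,r] − [p,r] + [p,q]. For instance
  ∂[1,3,6] = [3,6] − [1,6] + [1,3],
  ∂[2,4,6] = [4,6] − [2,6] + [2,4].
The 12×6 boundary matrix has rank 6 and Smith normal form diag(1,1,1,1,1,1).

Computing H_k = (kernel of ∂_k) / (image of ∂_{k+1}):

  H_0: rank C_0 − rank ∂_1 = 6 − 5 = 1, and the invariant factors of ∂_1 are all 1, so H_0 ≅ Z.
  H_1: rank ker ∂_1 − rank ∂_2 = (12 − 5) − 6 = 1, and the invariant factors of ∂_2 are all 1, so H_1 ≅ Z.
  H_2: rank ker ∂_2 − rank ∂_3 = (6 − 6) − 0 = 0, and there is no ∂_3, so H_2 ≅ 0.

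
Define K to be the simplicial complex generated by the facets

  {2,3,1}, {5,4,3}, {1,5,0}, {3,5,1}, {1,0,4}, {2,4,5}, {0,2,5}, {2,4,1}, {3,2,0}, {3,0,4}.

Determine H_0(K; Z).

Order the vertices as 0 < 1 < 2 < 3 < 4 < 5. Listing each simplex with vertices in this order, K has dimension 2 with simplices:

  0-simplices (6): [0], [1], [2], [3], [4], [5]
  1-simplices (15): [0,1], [0,2], [0,3], [0,4], [0,5], [1,2], [1,3], [1,4], [1,5], [2,3], [2,4], [2,5], [3,4], [3,5], [4,5]
  2-simplices (10): [0,1,4], [0,1,5], [0,2,3], [0,2,5], [0,3,4], [1,2,3], [1,2,4], [1,3,5], [2,4,5], [3,4,5]

so the chain groups are C_0 ≅ Z^6, C_1 ≅ Z^15, C_2 ≅ Z^10.

∂_1: C_1 → C_0 sends each edge [p,q] (with p < q) to q − p. For instance
  ∂[2,4] = [4] − [2].
The 6×15 boundary matrix has rank 5 and Smith normal form diag(1,1,1,1,1).

∂_2: C_2 → C_1 maps a triangle to the signed sum of its edges. For instance
  ∂[2,4,5] = [4,5] − [2,5] + [2,4],
  ∂[0,1,4] = [1,4] − [0,4] + [0,1].
This gives a 15×10 integer matrix of rank 10; reducing to Smith normal form yields diagonal entries (1,1,1,1,1,1,1,1,1,2).

Computing H_k = (kernel of ∂_k) / (image of ∂_{k+1}):

  H_0: rank C_0 − rank ∂_1 = 6 − 5 = 1, and the invariant factors of ∂_1 are all 1, so H_0 ≅ Z.

(K is a triangulation of the real projective plane RP^2.)

H_0 ≅ Z.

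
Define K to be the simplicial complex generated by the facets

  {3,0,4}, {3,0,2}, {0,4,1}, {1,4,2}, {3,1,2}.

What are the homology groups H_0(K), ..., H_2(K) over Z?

Take the total order 0 < 1 < 2 < 3 < 4 on the vertex set. Then K (dimension 2) consists of the simplices:

  0-simplices (5): [0], [1], [2], [3], [4]
  1-simplices (10): [0,1], [0,2], [0,3], [0,4], [1,2], [1,3], [1,4], [2,3], [2,4], [3,4]
  2-simplices (5): [0,1,4], [0,2,3], [0,3,4], [1,2,3], [1,2,4]

Hence C_0 ≅ Z^5, C_1 ≅ Z^10, C_2 ≅ Z^5.

The boundary map ∂_1: C_1 → C_0 is given by ∂[p,q] = [q] − [p]. For instance
  ∂[0,3] = [3] − [0].
As a 5×10 matrix over Z this has rank 4, with invariant factors (1,1,1,1).

∂_2: C_2 → C_1 acts by ∂[p,q,r] = [q,r] − [p,r] + [p,q]. For instance
  ∂[1,2,3] = [2,3] − [1,3] + [1,2],
  ∂[0,2,3] = [2,3] − [0,3] + [0,2].
The resulting 10×5 matrix has rank 5, and its Smith normal form has invariant factors (1,1,1,1,1).

From H_k ≅ ker(∂_k) / im(∂_{k+1}) we obtain:

  H_0: rank C_0 − rank ∂_1 = 5 − 4 = 1, and the invariant factors of ∂_1 are all 1, so H_0 = Z.
  H_1: rank ker ∂_1 − rank ∂_2 = (10 − 4) − 5 = 1, and the invariant factors of ∂_2 are all 1, so H_1 = Z.
  H_2: rank ker ∂_2 − rank ∂_3 = (5 − 5) − 0 = 0, and there is no ∂_3, so H_2 = 0.

(K is a triangulation of the Möbius band.)

H_0 = Z,  H_1 = Z,  H_2 = 0.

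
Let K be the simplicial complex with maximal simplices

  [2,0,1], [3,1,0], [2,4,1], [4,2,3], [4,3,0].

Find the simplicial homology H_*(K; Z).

Fix the vertex order 0 < 1 < 2 < 3 < 4 and write every simplex with vertices in increasing order. Then dim K = 2 and the simplices of K are:

  0-simplices (5): [0], [1], [2], [3], [4]
  1-simplices (10): [0,1], [0,2], [0,3], [0,4], [1,2], [1,3], [1,4], [2,3], [2,4], [3,4]
  2-simplices (5): [0,1,2], [0,1,3], [0,3,4], [1,2,4], [2,3,4]

giving chain groups C_0 ≅ Z^5, C_1 ≅ Z^10, C_2 ≅ Z^5.

The boundary map ∂_1: C_1 → C_0 maps an edge to its endpoints' difference, ∂[p,q] = q − p.
The 5×10 boundary matrix has rank 4 and Smith normal form diag(1,1,1,1).

The boundary map ∂_2: C_2 → C_1 acts by ∂[p,q,r] = [q,r] − [p,r] + [p,q]. For instance
  ∂[0,1,3] = [1,3] − [0,3] + [0,1],
  ∂[2,3,4] = [3,4] − [2,4] + [2,3].
The 10×5 boundary matrix has rank 5 and Smith normal form diag(1,1,1,1,1).

Now H_k = ker ∂_k / im ∂_{k+1}, so:

  H_0: rank C_0 − rank ∂_1 = 5 − 4 = 1, and the invariant factors of ∂_1 are all 1, so H_0 = Z.
  H_1: rank ker ∂_1 − rank ∂_2 = (10 − 4) − 5 = 1, and the invariant factors of ∂_2 are all 1, so H_1 = Z.
  H_2: rank ker ∂_2 − rank ∂_3 = (5 − 5) − 0 = 0, and there is no ∂_3, so H_2 = 0.

As a check, the Euler characteristic is 5 − 10 + 5 = 0, which agrees with 1 − 1 + 0 = 0.

H_0 = Z,  H_1 = Z,  H_2 = 0.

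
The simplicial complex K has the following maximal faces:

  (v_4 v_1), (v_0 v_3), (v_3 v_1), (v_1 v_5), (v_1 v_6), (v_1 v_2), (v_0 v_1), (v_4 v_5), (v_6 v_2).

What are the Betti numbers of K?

b_0 = 1, b_1 = 3.

Order the vertices as v_0 < v_1 < v_2 < v_3 < v_4 < v_5 < v_6. Listing each simplex with vertices in this order, K has dimension 1 with simplices:

  0-simplices (7): [v_0], [v_1], [v_2], [v_3], [v_4], [v_5], [v_6]
  1-simplices (9): [v_0,v_1], [v_0,v_3], [v_1,v_2], [v_1,v_3], [v_1,v_4], [v_1,v_5], [v_1,v_6], [v_2,v_6], [v_4,v_5]

so the chain groups are C_0 ≅ Z^7, C_1 ≅ Z^9.

The boundary map ∂_1: C_1 → C_0 sends each edge [p,q] (with p < q) to q − p.
The resulting 7×9 matrix has rank 6, and its Smith normal form has invariant factors (1,1,1,1,1,1).

Computing H_k = (kernel of ∂_k) / (image of ∂_{k+1}):

  H_0: rank C_0 − rank ∂_1 = 7 − 6 = 1, and the invariant factors of ∂_1 are all 1, so H_0 ≅ Z.
  H_1: rank ker ∂_1 − rank ∂_2 = (9 − 6) − 0 = 3, and there is no ∂_2, so H_1 ≅ Z^3.

Hence the Betti numbers are b_0 = 1, b_1 = 3.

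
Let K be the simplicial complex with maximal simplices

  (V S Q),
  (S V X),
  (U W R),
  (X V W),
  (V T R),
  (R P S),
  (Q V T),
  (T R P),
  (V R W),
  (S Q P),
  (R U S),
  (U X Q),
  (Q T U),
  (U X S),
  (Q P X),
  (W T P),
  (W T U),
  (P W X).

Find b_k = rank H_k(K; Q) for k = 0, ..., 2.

Order the vertices as P < Q < R < S < T < U < V < W < X. Listing each simplex with vertices in this order, K has dimension 2 with simplices:

  0-simplices (9): P, Q, R, S, T, U, V, W, X
  1-simplices (27): PQ, PR, PS, PT, PW, PX, QS, QT, QU, QV, QX, RS, RT, RU, RV, RW, SU, SV, SX, TU, TV, TW, UW, UX, VW, VX, WX
  2-simplices (18): PQS, PQX, PRS, PRT, PTW, PWX, QSV, QTU, QTV, QUX, RSU, RTV, RUW, RVW, SUX, SVX, TUW, VWX

giving chain groups C_0 ≅ Z^9, C_1 ≅ Z^27, C_2 ≅ Z^18.

The boundary map ∂_1: C_1 → C_0 maps an edge to its endpoints' difference, ∂[p,q] = q − p.
The 9×27 boundary matrix has rank 8 and Smith normal form diag(1,1,1,1,1,1,1,1).

Boundary ∂_2: C_2 → C_1 sends each 2-simplex [p,q,r] to [q,r] − [p,r] + [p,q]. For instance
  ∂QTV = TV − QV + QT,
  ∂PWX = WX − PX + PW.
This gives a 27×18 integer matrix of rank 18; reducing to Smith normal form yields diagonal entries (1,1,1,1,1,1,1,1,1,1,1,1,1,1,1,1,1,2).

From H_k ≅ ker(∂_k) / im(∂_{k+1}) we obtain:

  H_0: rank C_0 − rank ∂_1 = 9 − 8 = 1, and the invariant factors of ∂_1 are all 1, so H_0 = Z.
  H_1: rank ker ∂_1 − rank ∂_2 = (27 − 8) − 18 = 1, and ∂_2 has invariant factor 2 > 1, so H_1 = Z ⊕ Z/2.
  H_2: rank ker ∂_2 − rank ∂_3 = (18 − 18) − 0 = 0, and there is no ∂_3, so H_2 = 0.

(K is a triangulation of the Klein bottle.)

Hence the Betti numbers are b_0 = 1, b_1 = 1, b_2 = 0.

b_0 = 1, b_1 = 1, b_2 = 0.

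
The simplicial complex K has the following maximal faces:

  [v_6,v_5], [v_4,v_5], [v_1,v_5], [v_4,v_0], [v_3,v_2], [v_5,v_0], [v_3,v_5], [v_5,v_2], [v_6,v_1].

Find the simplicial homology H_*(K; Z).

Fix the vertex order v_0 < v_1 < v_2 < v_3 < v_4 < v_5 < v_6 and write every simplex with vertices in increasing order. Then dim K = 1 and the simplices of K are:

  0-simplices (7): [v_0], [v_1], [v_2], [v_3], [v_4], [v_5], [v_6]
  1-simplices (9): [v_0,v_4], [v_0,v_5], [v_1,v_5], [v_1,v_6], [v_2,v_3], [v_2,v_5], [v_3,v_5], [v_4,v_5], [v_5,v_6]

so the chain groups are C_0 ≅ Z^7, C_1 ≅ Z^9.

The boundary map ∂_1: C_1 → C_0 maps an edge to its endpoints' difference, ∂[p,q] = q − p. For instance
  ∂[v_1,v_6] = [v_6] − [v_1].
This gives a 7×9 integer matrix of rank 6; reducing to Smith normal form yields diagonal entries (1,1,1,1,1,1).

From H_k ≅ ker(∂_k) / im(∂_{k+1}) we obtain:

  H_0: rank C_0 − rank ∂_1 = 7 − 6 = 1, and the invariant factors of ∂_1 are all 1, so H_0 = Z.
  H_1: rank ker ∂_1 − rank ∂_2 = (9 − 6) − 0 = 3, and there is no ∂_2, so H_1 = Z^3.

(K is a triangulation of a wedge of 3 circles.)

H_0 = Z,  H_1 = Z^3.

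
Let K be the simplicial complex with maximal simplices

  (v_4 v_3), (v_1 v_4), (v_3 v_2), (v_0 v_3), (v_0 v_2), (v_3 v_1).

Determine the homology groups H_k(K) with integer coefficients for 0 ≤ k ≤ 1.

H_0 ≅ Z,  H_1 ≅ Z^2.

Fix the vertex order v_0 < v_1 < v_2 < v_3 < v_4 and write every simplex with vertices in increasing order. Then dim K = 1 and the simplices of K are:

  0-simplices (5): [v_0], [v_1], [v_2], [v_3], [v_4]
  1-simplices (6): [v_0,v_2], [v_0,v_3], [v_1,v_3], [v_1,v_4], [v_2,v_3], [v_3,v_4]

Hence C_0 ≅ Z^5, C_1 ≅ Z^6.

The boundary map ∂_1: C_1 → C_0 maps an edge to its endpoints' difference, ∂[p,q] = q − p. For instance
  ∂[v_2,v_3] = [v_3] − [v_2].
As a 5×6 matrix over Z this has rank 4, with invariant factors (1,1,1,1).

Reading off H_k = ker ∂_k / im ∂_{k+1}:

  H_0: rank C_0 − rank ∂_1 = 5 − 4 = 1, and the invariant factors of ∂_1 are all 1, so H_0 ≅ Z.
  H_1: rank ker ∂_1 − rank ∂_2 = (6 − 4) − 0 = 2, and there is no ∂_2, so H_1 ≅ Z^2.

(K is a triangulation of a wedge of 2 circles.)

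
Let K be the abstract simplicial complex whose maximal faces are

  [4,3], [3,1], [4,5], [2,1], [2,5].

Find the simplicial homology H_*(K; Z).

Take the total order 1 < 2 < 3 < 4 < 5 on the vertex set. Then K (dimension 1) consists of the simplices:

  0-simplices (5): [1], [2], [3], [4], [5]
  1-simplices (5): [1,2], [1,3], [2,5], [3,4], [4,5]

Hence C_0 ≅ Z^5, C_1 ≅ Z^5.

∂_1: C_1 → C_0 is given by ∂[p,q] = [q] − [p].
The resulting 5×5 matrix has rank 4, and its Smith normal form has invariant factors (1,1,1,1).

Now H_k = ker ∂_k / im ∂_{k+1}, so:

  H_0: rank C_0 − rank ∂_1 = 5 − 4 = 1, and the invariant factors of ∂_1 are all 1, so H_0 = Z.
  H_1: rank ker ∂_1 − rank ∂_2 = (5 − 4) − 0 = 1, and there is no ∂_2, so H_1 = Z.

As a check, the Euler characteristic is 5 − 5 = 0, which agrees with 1 − 1 = 0.

H_0 = Z,  H_1 = Z.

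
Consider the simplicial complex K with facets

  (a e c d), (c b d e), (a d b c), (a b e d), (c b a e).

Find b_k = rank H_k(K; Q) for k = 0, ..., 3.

Fix the vertex order a < b < c < d < e and write every simplex with vertices in increasing order. Then dim K = 3 and the simplices of K are:

  0-simplices (5): a, b, c, d, e
  1-simplices (10): ab, ac, ad, ae, bc, bd, be, cd, ce, de
  2-simplices (10): abc, abd, abe, acd, ace, ade, bcd, bce, bde, cde
  3-simplices (5): abcd, abce, abde, acde, bcde

Hence C_0 ≅ Z^5, C_1 ≅ Z^10, C_2 ≅ Z^10, C_3 ≅ Z^5.

∂_1: C_1 → C_0 maps an edge to its endpoints' difference, ∂[p,q] = q − p. For instance
  ∂de = e − d.
This gives a 5×10 integer matrix of rank 4; reducing to Smith normal form yields diagonal entries (1,1,1,1).

∂_2: C_2 → C_1 acts by ∂[p,q,r] = [q,r] − [p,r] + [p,q]. For instance
  ∂bcd = cd − bd + bc,
  ∂bce = ce − be + bc.
The 10×10 boundary matrix has rank 6 and Smith normal form diag(1,1,1,1,1,1).

Boundary ∂_3: C_3 → C_2 sends each 3-simplex σ to the alternating sum Σ_i (−1)^i (σ with its i-th vertex removed). For instance
  ∂bcde = cde − bde + bce − bcd,
  ∂abce = bce − ace + abe − abc.
As a 10×5 matrix over Z this has rank 4, with invariant factors (1,1,1,1).

Now H_k = ker ∂_k / im ∂_{k+1}, so:

  H_0: rank C_0 − rank ∂_1 = 5 − 4 = 1, and the invariant factors of ∂_1 are all 1, so H_0 ≅ Z.
  H_1: rank ker ∂_1 − rank ∂_2 = (10 − 4) − 6 = 0, and the invariant factors of ∂_2 are all 1, so H_1 ≅ 0.
  H_2: rank ker ∂_2 − rank ∂_3 = (10 − 6) − 4 = 0, and the invariant factors of ∂_3 are all 1, so H_2 ≅ 0.
  H_3: rank ker ∂_3 − rank ∂_4 = (5 − 4) − 0 = 1, and there is no ∂_4, so H_3 ≅ Z.

As a check, the Euler characteristic is 5 − 10 + 10 − 5 = 0, which agrees with 1 − 0 + 0 − 1 = 0.

Hence the Betti numbers are b_0 = 1, b_1 = 0, b_2 = 0, b_3 = 1.

b_0 = 1, b_1 = 0, b_2 = 0, b_3 = 1.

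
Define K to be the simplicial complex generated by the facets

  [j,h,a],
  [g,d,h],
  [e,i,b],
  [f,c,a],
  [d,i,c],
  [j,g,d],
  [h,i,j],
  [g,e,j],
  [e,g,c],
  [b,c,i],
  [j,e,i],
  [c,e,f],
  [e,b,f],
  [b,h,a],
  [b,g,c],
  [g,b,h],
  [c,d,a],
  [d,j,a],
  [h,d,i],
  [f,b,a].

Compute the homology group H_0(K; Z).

Fix the vertex order a < b < c < d < e < f < g < h < i < j and write every simplex with vertices in increasing order. Then dim K = 2 and the simplices of K are:

  0-simplices (10): a, b, c, d, e, f, g, h, i, j
  1-simplices (30): ab, ac, ad, af, ah, aj, bc, be, bf, bg, bh, bi, cd, ce, cf, cg, ci, dg, dh, di, dj, ef, eg, ei, ej, gh, gj, hi, hj, ij
  2-simplices (20): abf, abh, acd, acf, adj, ahj, bcg, bci, bef, bei, bgh, cdi, cef, ceg, dgh, dgj, dhi, egj, eij, hij

so the chain groups are C_0 ≅ Z^10, C_1 ≅ Z^30, C_2 ≅ Z^20.

∂_1: C_1 → C_0 is given by ∂[p,q] = [q] − [p]. For instance
  ∂bg = g − b.
This gives a 10×30 integer matrix of rank 9; reducing to Smith normal form yields diagonal entries (1,1,1,1,1,1,1,1,1).

The boundary map ∂_2: C_2 → C_1 sends each 2-simplex [p,q,r] to [q,r] − [p,r] + [p,q]. For instance
  ∂dgh = gh − dh + dg,
  ∂eij = ij − ej + ei.
The 30×20 boundary matrix has rank 20 and Smith normal form diag(1,1,1,1,1,1,1,1,1,1,1,1,1,1,1,1,1,1,1,2).

From H_k ≅ ker(∂_k) / im(∂_{k+1}) we obtain:

  H_0: rank C_0 − rank ∂_1 = 10 − 9 = 1, and the invariant factors of ∂_1 are all 1, so H_0 ≅ Z.

(K is a triangulation of the Klein bottle.)

H_0 ≅ Z.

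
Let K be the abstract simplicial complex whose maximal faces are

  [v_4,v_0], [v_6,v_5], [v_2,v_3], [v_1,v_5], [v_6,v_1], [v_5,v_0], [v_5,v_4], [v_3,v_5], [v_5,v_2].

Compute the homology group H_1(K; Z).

We work with the vertex ordering v_0 < v_1 < v_2 < v_3 < v_4 < v_5 < v_6. The simplices of K, each written with vertices in increasing order, are:

  0-simplices (7): [v_0], [v_1], [v_2], [v_3], [v_4], [v_5], [v_6]
  1-simplices (9): [v_0,v_4], [v_0,v_5], [v_1,v_5], [v_1,v_6], [v_2,v_3], [v_2,v_5], [v_3,v_5], [v_4,v_5], [v_5,v_6]

so the chain groups are C_0 ≅ Z^7, C_1 ≅ Z^9.

∂_1: C_1 → C_0 sends each edge [p,q] (with p < q) to q − p.
The 7×9 boundary matrix has rank 6 and Smith normal form diag(1,1,1,1,1,1).

Computing H_k = (kernel of ∂_k) / (image of ∂_{k+1}):

  H_1: rank ker ∂_1 − rank ∂_2 = (9 − 6) − 0 = 3, and there is no ∂_2, so H_1 = Z^3.

(K is a triangulation of a wedge of 3 circles.)

H_1 = Z^3.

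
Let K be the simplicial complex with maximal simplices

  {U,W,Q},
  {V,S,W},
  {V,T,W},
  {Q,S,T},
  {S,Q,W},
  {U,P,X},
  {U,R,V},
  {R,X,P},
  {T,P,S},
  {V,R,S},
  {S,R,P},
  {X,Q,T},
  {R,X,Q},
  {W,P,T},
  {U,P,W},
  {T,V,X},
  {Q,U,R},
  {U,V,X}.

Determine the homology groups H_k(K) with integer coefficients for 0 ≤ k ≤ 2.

Take the total order P < Q < R < S < T < U < V < W < X on the vertex set. Then K (dimension 2) consists of the simplices:

  0-simplices (9): P, Q, R, S, T, U, V, W, X
  1-simplices (27): PR, PS, PT, PU, PW, PX, QR, QS, QT, QU, QW, QX, RS, RU, RV, RX, ST, SV, SW, TV, TW, TX, UV, UW, UX, VW, VX
  2-simplices (18): PRS, PRX, PST, PTW, PUW, PUX, QRU, QRX, QST, QSW, QTX, QUW, RSV, RUV, SVW, TVW, TVX, UVX

giving chain groups C_0 ≅ Z^9, C_1 ≅ Z^27, C_2 ≅ Z^18.

Boundary ∂_1: C_1 → C_0 sends each edge [p,q] (with p < q) to q − p. For instance
  ∂TW = W − T.
The resulting 9×27 matrix has rank 8, and its Smith normal form has invariant factors (1,1,1,1,1,1,1,1).

∂_2: C_2 → C_1 sends each 2-simplex [p,q,r] to [q,r] − [p,r] + [p,q]. For instance
  ∂PST = ST − PT + PS,
  ∂PRX = RX − PX + PR.
As a 27×18 matrix over Z this has rank 18, with invariant factors (1,1,1,1,1,1,1,1,1,1,1,1,1,1,1,1,1,2).

Reading off H_k = ker ∂_k / im ∂_{k+1}:

  H_0: rank C_0 − rank ∂_1 = 9 − 8 = 1, and the invariant factors of ∂_1 are all 1, so H_0 = Z.
  H_1: rank ker ∂_1 − rank ∂_2 = (27 − 8) − 18 = 1, and ∂_2 has invariant factor 2 > 1, so H_1 = Z ⊕ Z_2.
  H_2: rank ker ∂_2 − rank ∂_3 = (18 − 18) − 0 = 0, and there is no ∂_3, so H_2 = 0.

H_0 = Z,  H_1 = Z ⊕ Z_2,  H_2 = 0.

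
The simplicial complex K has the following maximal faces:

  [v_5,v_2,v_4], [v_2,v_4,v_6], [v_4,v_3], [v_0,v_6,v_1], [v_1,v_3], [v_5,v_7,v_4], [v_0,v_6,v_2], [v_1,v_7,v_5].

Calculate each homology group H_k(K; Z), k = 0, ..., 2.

H_0 ≅ Z,  H_1 ≅ Z^2,  H_2 = 0.

Fix the vertex order v_0 < v_1 < v_2 < v_3 < v_4 < v_5 < v_6 < v_7 and write every simplex with vertices in increasing order. Then dim K = 2 and the simplices of K are:

  0-simplices (8): [v_0], [v_1], [v_2], [v_3], [v_4], [v_5], [v_6], [v_7]
  1-simplices (15): (15 of them)
  2-simplices (6): [v_0,v_1,v_6], [v_0,v_2,v_6], [v_1,v_5,v_7], [v_2,v_4,v_5], [v_2,v_4,v_6], [v_4,v_5,v_7]

so the chain groups are C_0 ≅ Z^8, C_1 ≅ Z^15, C_2 ≅ Z^6.

Boundary ∂_1: C_1 → C_0 maps an edge to its endpoints' difference, ∂[p,q] = q − p. For instance
  ∂[v_0,v_6] = [v_6] − [v_0].
The 8×15 boundary matrix has rank 7 and Smith normal form diag(1,1,1,1,1,1,1).

∂_2: C_2 → C_1 sends each 2-simplex [p,q,r] to [q,r] − [p,r] + [p,q]. For instance
  ∂[v_4,v_5,v_7] = [v_5,v_7] − [v_4,v_7] + [v_4,v_5],
  ∂[v_0,v_2,v_6] = [v_2,v_6] − [v_0,v_6] + [v_0,v_2].
This gives a 15×6 integer matrix of rank 6; reducing to Smith normal form yields diagonal entries (1,1,1,1,1,1).

From H_k ≅ ker(∂_k) / im(∂_{k+1}) we obtain:

  H_0: rank C_0 − rank ∂_1 = 8 − 7 = 1, and the invariant factors of ∂_1 are all 1, so H_0 = Z.
  H_1: rank ker ∂_1 − rank ∂_2 = (15 − 7) − 6 = 2, and the invariant factors of ∂_2 are all 1, so H_1 = Z^2.
  H_2: rank ker ∂_2 − rank ∂_3 = (6 − 6) − 0 = 0, and there is no ∂_3, so H_2 = 0.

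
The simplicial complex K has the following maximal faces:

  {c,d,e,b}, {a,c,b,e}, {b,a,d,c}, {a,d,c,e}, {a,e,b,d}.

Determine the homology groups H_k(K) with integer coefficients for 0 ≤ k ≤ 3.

Take the total order a < b < c < d < e on the vertex set. Then K (dimension 3) consists of the simplices:

  0-simplices (5): a, b, c, d, e
  1-simplices (10): ab, ac, ad, ae, bc, bd, be, cd, ce, de
  2-simplices (10): abc, abd, abe, acd, ace, ade, bcd, bce, bde, cde
  3-simplices (5): abcd, abce, abde, acde, bcde

giving chain groups C_0 ≅ Z^5, C_1 ≅ Z^10, C_2 ≅ Z^10, C_3 ≅ Z^5.

Boundary ∂_1: C_1 → C_0 maps an edge to its endpoints' difference, ∂[p,q] = q − p. For instance
  ∂bc = c − b.
The 5×10 boundary matrix has rank 4 and Smith normal form diag(1,1,1,1).

The boundary map ∂_2: C_2 → C_1 acts by ∂[p,q,r] = [q,r] − [p,r] + [p,q]. For instance
  ∂bcd = cd − bd + bc,
  ∂ade = de − ae + ad.
This gives a 10×10 integer matrix of rank 6; reducing to Smith normal form yields diagonal entries (1,1,1,1,1,1).

The boundary map ∂_3: C_3 → C_2 sends each 3-simplex σ to the alternating sum Σ_i (−1)^i (σ with its i-th vertex removed). For instance
  ∂acde = cde − ade + ace − acd,
  ∂abde = bde − ade + abe − abd.
As a 10×5 matrix over Z this has rank 4, with invariant factors (1,1,1,1).

Reading off H_k = ker ∂_k / im ∂_{k+1}:

  H_0: rank C_0 − rank ∂_1 = 5 − 4 = 1, and the invariant factors of ∂_1 are all 1, so H_0 = Z.
  H_1: rank ker ∂_1 − rank ∂_2 = (10 − 4) − 6 = 0, and the invariant factors of ∂_2 are all 1, so H_1 = 0.
  H_2: rank ker ∂_2 − rank ∂_3 = (10 − 6) − 4 = 0, and the invariant factors of ∂_3 are all 1, so H_2 = 0.
  H_3: rank ker ∂_3 − rank ∂_4 = (5 − 4) − 0 = 1, and there is no ∂_4, so H_3 = Z.

H_0 = Z,  H_1 = 0,  H_2 = 0,  H_3 = Z.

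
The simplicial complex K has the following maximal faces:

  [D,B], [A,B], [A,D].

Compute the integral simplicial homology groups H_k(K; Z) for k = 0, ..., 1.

H_0 ≅ Z,  H_1 ≅ Z.

Fix the vertex order A < B < D and write every simplex with vertices in increasing order. Then dim K = 1 and the simplices of K are:

  0-simplices (3): A, B, D
  1-simplices (3): AB, AD, BD

giving chain groups C_0 ≅ Z^3, C_1 ≅ Z^3.

Boundary ∂_1: C_1 → C_0 maps an edge to its endpoints' difference, ∂[p,q] = q − p. For instance
  ∂AB = B − A.
The 3×3 boundary matrix has rank 2 and Smith normal form diag(1,1).

Reading off H_k = ker ∂_k / im ∂_{k+1}:

  H_0: rank C_0 − rank ∂_1 = 3 − 2 = 1, and the invariant factors of ∂_1 are all 1, so H_0 = Z.
  H_1: rank ker ∂_1 − rank ∂_2 = (3 − 2) − 0 = 1, and there is no ∂_2, so H_1 = Z.

As a check, the Euler characteristic is 3 − 3 = 0, which agrees with 1 − 1 = 0.
(K is a triangulation of the circle S^1.)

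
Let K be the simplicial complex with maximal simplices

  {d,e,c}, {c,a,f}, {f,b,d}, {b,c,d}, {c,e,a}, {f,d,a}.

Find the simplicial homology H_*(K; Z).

H_0 ≅ Z,  H_1 ≅ Z,  H_2 = 0.

Fix the vertex order a < b < c < d < e < f and write every simplex with vertices in increasing order. Then dim K = 2 and the simplices of K are:

  0-simplices (6): a, b, c, d, e, f
  1-simplices (12): ac, ad, ae, af, bc, bd, bf, cd, ce, cf, de, df
  2-simplices (6): ace, acf, adf, bcd, bdf, cde

so the chain groups are C_0 ≅ Z^6, C_1 ≅ Z^12, C_2 ≅ Z^6.

Boundary ∂_1: C_1 → C_0 sends each edge [p,q] (with p < q) to q − p. For instance
  ∂df = f − d.
The 6×12 boundary matrix has rank 5 and Smith normal form diag(1,1,1,1,1).

∂_2: C_2 → C_1 sends each 2-simplex [p,q,r] to [q,r] − [p,r] + [p,q]. For instance
  ∂cde = de − ce + cd,
  ∂adf = df − af + ad.
This gives a 12×6 integer matrix of rank 6; reducing to Smith normal form yields diagonal entries (1,1,1,1,1,1).

Computing H_k = (kernel of ∂_k) / (image of ∂_{k+1}):

  H_0: rank C_0 − rank ∂_1 = 6 − 5 = 1, and the invariant factors of ∂_1 are all 1, so H_0 ≅ Z.
  H_1: rank ker ∂_1 − rank ∂_2 = (12 − 5) − 6 = 1, and the invariant factors of ∂_2 are all 1, so H_1 ≅ Z.
  H_2: rank ker ∂_2 − rank ∂_3 = (6 − 6) − 0 = 0, and there is no ∂_3, so H_2 ≅ 0.

(K is a triangulation of the cylinder S^1 x I.)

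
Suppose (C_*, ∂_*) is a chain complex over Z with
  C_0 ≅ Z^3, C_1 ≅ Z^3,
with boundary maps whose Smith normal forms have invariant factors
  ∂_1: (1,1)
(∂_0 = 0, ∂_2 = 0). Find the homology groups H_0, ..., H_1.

H_0: b_0 = 3 − 0 − 2 = 1; torsion from ∂_1 factors > 1: none. So H_0 ≅ Z.
H_1: b_1 = 3 − 2 − 0 = 1; torsion from ∂_2 factors > 1: none. So H_1 ≅ Z.

H_0 ≅ Z,  H_1 ≅ Z.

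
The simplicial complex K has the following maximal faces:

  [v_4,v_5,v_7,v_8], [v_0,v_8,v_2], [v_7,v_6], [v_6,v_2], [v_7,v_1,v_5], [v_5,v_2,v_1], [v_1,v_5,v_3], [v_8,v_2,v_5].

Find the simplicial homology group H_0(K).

H_0 = Z.

K has 9 vertices, 17 edges, 9 triangles, 1 3-simplex.
rank ∂_0 = 0, rank ∂_1 = 8 ⇒ b_0 = 9 − 0 − 8 = 1; all invariant factors of ∂_1 are 1 so no torsion. So H_0 = Z.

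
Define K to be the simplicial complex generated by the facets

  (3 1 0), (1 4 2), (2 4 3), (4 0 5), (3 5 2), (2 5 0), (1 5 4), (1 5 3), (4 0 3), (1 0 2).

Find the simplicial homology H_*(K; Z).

Fix the vertex order 0 < 1 < 2 < 3 < 4 < 5 and write every simplex with vertices in increasing order. Then dim K = 2 and the simplices of K are:

  0-simplices (6): [0], [1], [2], [3], [4], [5]
  1-simplices (15): [0,1], [0,2], [0,3], [0,4], [0,5], [1,2], [1,3], [1,4], [1,5], [2,3], [2,4], [2,5], [3,4], [3,5], [4,5]
  2-simplices (10): [0,1,2], [0,1,3], [0,2,5], [0,3,4], [0,4,5], [1,2,4], [1,3,5], [1,4,5], [2,3,4], [2,3,5]

giving chain groups C_0 ≅ Z^6, C_1 ≅ Z^15, C_2 ≅ Z^10.

∂_1: C_1 → C_0 sends each edge [p,q] (with p < q) to q − p. For instance
  ∂[1,3] = [3] − [1].
The resulting 6×15 matrix has rank 5, and its Smith normal form has invariant factors (1,1,1,1,1).

∂_2: C_2 → C_1 maps a triangle to the signed sum of its edges. For instance
  ∂[0,4,5] = [4,5] − [0,5] + [0,4],
  ∂[1,3,5] = [3,5] − [1,5] + [1,3].
The 15×10 boundary matrix has rank 10 and Smith normal form diag(1,1,1,1,1,1,1,1,1,2).

Computing H_k = (kernel of ∂_k) / (image of ∂_{k+1}):

  H_0: rank C_0 − rank ∂_1 = 6 − 5 = 1, and the invariant factors of ∂_1 are all 1, so H_0 ≅ Z.
  H_1: rank ker ∂_1 − rank ∂_2 = (15 − 5) − 10 = 0, and ∂_2 has invariant factor 2 > 1, so H_1 ≅ Z_2.
  H_2: rank ker ∂_2 − rank ∂_3 = (10 − 10) − 0 = 0, and there is no ∂_3, so H_2 ≅ 0.

H_0 ≅ Z,  H_1 ≅ Z_2,  H_2 = 0.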